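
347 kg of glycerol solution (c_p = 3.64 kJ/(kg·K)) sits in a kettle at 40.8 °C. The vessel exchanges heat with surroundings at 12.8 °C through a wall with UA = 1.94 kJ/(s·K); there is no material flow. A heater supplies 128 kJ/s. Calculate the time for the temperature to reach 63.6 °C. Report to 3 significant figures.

Energy balance: M c_p dT/dt = −UA(T − T_amb) + Q̇.
τ = M c_p/UA = 651.07 s; T_ss = T_amb + Q̇/UA = 12.8 + 128/1.94 = 78.779 °C.
T(t) = T_ss + (T₀ − T_ss)e^(−t/τ); set T = 63.6:
t = −τ ln[(T − T_ss)/(T₀ − T_ss)] = −651.07 · ln(0.39967) = 597.10 s.

597 s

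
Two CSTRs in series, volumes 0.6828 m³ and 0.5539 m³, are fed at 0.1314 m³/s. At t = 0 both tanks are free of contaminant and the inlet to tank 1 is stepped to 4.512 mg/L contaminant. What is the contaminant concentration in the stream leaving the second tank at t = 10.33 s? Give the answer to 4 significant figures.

2.910 mg/L

Species balance on tank i: dCᵢ/dt = (Cᵢ₋₁ − Cᵢ)/τᵢ with τᵢ = Vᵢ/Q.
τ₁ = 0.6828/0.1314 = 5.19635 s; τ₂ = 0.5539/0.1314 = 4.21537 s.
Tank 1: C₁ = C_in(1 − e^(−t/τ₁)). Tank 2 (τ₁ ≠ τ₂): C₂ = C_in[1 − (τ₁ e^(−t/τ₁) − τ₂ e^(−t/τ₂))/(τ₁ − τ₂)].
At t = 10.33: e^(−t/τ₁) = 0.136978, e^(−t/τ₂) = 0.0862458.
C₂ = 4.512·[1 − (5.19635·0.136978 − 4.21537·0.0862458)/(0.980974)] = 4.512·0.645019 = 2.91033 mg/L.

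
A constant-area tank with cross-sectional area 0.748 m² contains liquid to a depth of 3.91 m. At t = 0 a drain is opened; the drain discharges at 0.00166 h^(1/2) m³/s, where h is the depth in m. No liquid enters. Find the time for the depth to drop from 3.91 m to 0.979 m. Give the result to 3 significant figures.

890 s

A dh/dt = −Q_out = −0.00166 √h.
Separate and integrate: 2(√h − √h₀) = −(0.00166/A) t.
t = 2A(√h₀ − √h)/0.00166 = 2·0.748·(√3.91 − √0.979)/0.00166
  = 1.4960 × (1.9774 − 0.98944) / 0.00166 = 890.33 s.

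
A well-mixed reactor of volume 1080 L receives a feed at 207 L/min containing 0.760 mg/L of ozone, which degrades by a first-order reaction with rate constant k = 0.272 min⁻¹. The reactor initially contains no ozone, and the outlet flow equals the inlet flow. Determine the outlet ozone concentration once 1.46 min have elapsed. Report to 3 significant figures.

0.155 mg/L

Accumulation = in − out − consumed: V dC/dt = Q C_in − Q C − k V C.
This is linear with rate a = Q/V + k = 0.46367 min⁻¹.
C_ss = Q C_in/(Q + kV) = 0.31416 mg/L; C(t) = C_ss + (C₀ − C_ss) e^(−a t).
C(1.46) = 0.31416 + (-0.31416)·e^(−0.46367·1.46) = 0.31416 + (-0.31416)·0.50816 = 0.15452 mg/L.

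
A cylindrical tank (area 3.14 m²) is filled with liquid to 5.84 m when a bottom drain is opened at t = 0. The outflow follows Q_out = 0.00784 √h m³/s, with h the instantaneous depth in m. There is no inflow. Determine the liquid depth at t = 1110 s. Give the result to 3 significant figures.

1.06 m

A dh/dt = −Q_out = −0.00784 √h.
Separate and integrate: 2(√h − √h₀) = −(0.00784/A) t.
√h = √5.84 − 0.00784·1110/(2·3.14) = 2.4166 − 1.3857 = 1.0309.
h = 1.0309² = 1.0627 m.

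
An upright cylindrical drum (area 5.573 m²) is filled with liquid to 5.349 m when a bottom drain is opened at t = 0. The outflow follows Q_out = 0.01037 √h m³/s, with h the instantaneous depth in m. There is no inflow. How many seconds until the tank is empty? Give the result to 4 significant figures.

2486 s

With no inflow, A dh/dt = −0.01037 √h.
This is separable: 2 d(√h)/dt = −0.01037/A, so √h = √h₀ − (0.01037/(2A)) t.
Set h = 0: 2√h₀ = (0.01037/A) t_empty ⇒ t_empty = 2A√h₀/0.01037.
t_empty = 2·5.573·√5.349/0.01037 = 11.1460·2.31279/0.01037 = 2485.86 s.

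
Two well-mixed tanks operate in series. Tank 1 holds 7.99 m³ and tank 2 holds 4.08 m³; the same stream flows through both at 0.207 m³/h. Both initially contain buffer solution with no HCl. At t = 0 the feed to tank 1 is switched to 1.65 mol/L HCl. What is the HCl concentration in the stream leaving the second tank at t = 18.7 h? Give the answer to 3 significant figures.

0.240 mol/L

Time constants: τᵢ = Vᵢ/Q for each well-mixed tank.
τ₁ = 7.99/0.207 = 38.599 h; τ₂ = 4.08/0.207 = 19.710 h.
Tank 1: C₁ = C_in(1 − e^(−t/τ₁)). Tank 2 (τ₁ ≠ τ₂): C₂ = C_in[1 − (τ₁ e^(−t/τ₁) − τ₂ e^(−t/τ₂))/(τ₁ − τ₂)].
At t = 18.7: e^(−t/τ₁) = 0.61602, e^(−t/τ₂) = 0.38722.
C₂ = 1.65·[1 − (38.599·0.61602 − 19.710·0.38722)/(18.889)] = 1.65·0.14523 = 0.23963 mol/L.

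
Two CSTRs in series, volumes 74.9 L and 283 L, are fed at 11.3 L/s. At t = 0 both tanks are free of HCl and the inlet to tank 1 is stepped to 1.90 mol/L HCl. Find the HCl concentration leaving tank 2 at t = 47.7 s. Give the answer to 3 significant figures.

1.52 mol/L

Time constants: τᵢ = Vᵢ/Q for each well-mixed tank.
τ₁ = 74.9/11.3 = 6.6283 s; τ₂ = 283/11.3 = 25.044 s.
Tank 1: C₁ = C_in(1 − e^(−t/τ₁)). Tank 2 (τ₁ ≠ τ₂): C₂ = C_in[1 − (τ₁ e^(−t/τ₁) − τ₂ e^(−t/τ₂))/(τ₁ − τ₂)].
At t = 47.7: e^(−t/τ₁) = 0.00074928, e^(−t/τ₂) = 0.14888.
C₂ = 1.90·[1 − (6.6283·0.00074928 − 25.044·0.14888)/(-18.416)] = 1.90·0.79781 = 1.5158 mol/L.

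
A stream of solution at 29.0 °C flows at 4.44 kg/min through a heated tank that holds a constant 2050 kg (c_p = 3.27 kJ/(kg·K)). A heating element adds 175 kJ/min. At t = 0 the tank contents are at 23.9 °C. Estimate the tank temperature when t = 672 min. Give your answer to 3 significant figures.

First-law balance (no shaft work): M c_p dT/dt = ṁ c_p (T_in − T) + 175.
τ = M/ṁ = 461.71 min; T_ss = T_in + Q̇/(ṁ c_p) = 29.0 + 175/(4.44·3.27) = 41.053 °C.
Solution: T(t) = T_ss + (T₀ − T_ss) e^(−t/τ).
T(672) = 41.053 + (-17.153)·e^(−672/461.71) = 41.053 + (-17.153)·0.23329 = 37.052 °C.

37.1 °C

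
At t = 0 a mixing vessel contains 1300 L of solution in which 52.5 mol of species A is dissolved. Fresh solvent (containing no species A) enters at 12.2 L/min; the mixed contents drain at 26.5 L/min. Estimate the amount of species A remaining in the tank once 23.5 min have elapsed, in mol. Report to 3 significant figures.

Total volume: dV/dt = Q_in − Q_out = -14.300 L/min, so V(t) = 1300 − 14.300 t and V(23.5) = 963.95 L.
Species balance (pure solvent in): dm/dt = −Q_out · m/V(t).
Separate: dm/m = −Q_out dt/V(t) ⇒ ln(m/m₀) = −(Q_out/(Q_in−Q_out)) ln(V/V₀).
m = m₀ (V₀/V)^(Q_out/(Q_in−Q_out)) = 52.5 × (1300/963.95)^(-1.8531) = 30.162 mol.

30.2 mol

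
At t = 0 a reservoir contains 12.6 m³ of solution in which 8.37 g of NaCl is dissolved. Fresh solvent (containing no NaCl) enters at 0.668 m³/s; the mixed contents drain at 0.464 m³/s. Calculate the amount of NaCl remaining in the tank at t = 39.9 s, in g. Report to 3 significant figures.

2.69 g

Let m(t) be the amount of NaCl. Volume: V(t) = V₀ + (Q_in − Q_out) t = 12.6 + 0.20400 t; V(39.9) = 20.740 m³.
Solute balance: dm/dt = 0 − Q_out C = −Q_out m/V(t).
dm/m = −Q_out dt/(V₀ + 0.20400 t); integrating gives ln(m/m₀) = −(Q_out/(Q_in−Q_out)) ln(V/V₀).
m = m₀ (V₀/V)^(Q_out/(Q_in−Q_out)) = 8.37 × (12.6/20.740)^(2.2745) = 2.6943 g.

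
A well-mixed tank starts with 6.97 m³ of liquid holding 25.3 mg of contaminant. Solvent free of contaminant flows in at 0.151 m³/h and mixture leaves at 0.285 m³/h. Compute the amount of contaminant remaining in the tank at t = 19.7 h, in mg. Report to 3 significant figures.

9.19 mg

Let m(t) be the amount of contaminant. Volume: V(t) = V₀ + (Q_in − Q_out) t = 6.97 − 0.13400 t; V(19.7) = 4.3302 m³.
No contaminant enters, so dm/dt = −Q_out · (m/V).
dm/m = −Q_out dt/(V₀ − 0.13400 t); integrating gives ln(m/m₀) = −(Q_out/(Q_in−Q_out)) ln(V/V₀).
m = m₀ (V₀/V)^(Q_out/(Q_in−Q_out)) = 25.3 × (6.97/4.3302)^(-2.1269) = 9.1927 mg.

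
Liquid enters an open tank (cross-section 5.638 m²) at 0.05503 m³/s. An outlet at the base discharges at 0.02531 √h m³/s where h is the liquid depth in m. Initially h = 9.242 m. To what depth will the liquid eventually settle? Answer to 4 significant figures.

4.727 m

A dh/dt = Q_in − 0.02531 √h. Steady state requires inflow = outflow:
Q_in = 0.02531 √h_ss ⇒ √h_ss = 0.05503/0.02531 = 2.17424.
h_ss = 2.17424² = 4.72732 m. (Since h₀ = 9.242 m > h_ss, the level will fall toward this value.)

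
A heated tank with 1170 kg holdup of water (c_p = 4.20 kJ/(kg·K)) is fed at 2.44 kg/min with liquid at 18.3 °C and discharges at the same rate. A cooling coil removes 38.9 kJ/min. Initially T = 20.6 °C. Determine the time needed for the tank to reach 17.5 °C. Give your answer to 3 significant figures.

341 min

M c_p dT/dt = ṁ c_p (T_in − T) − Q̇.
τ = M/ṁ = 479.51 min; T_ss = T_in − Q̇/(ṁ c_p) = 14.504 °C.
T(t) = T_ss + (T₀ − T_ss) e^(−t/τ). Set T = 17.5:
e^(−t/τ) = (17.5 − 14.504)/(20.6 − 14.504) = 0.49146
t = −479.51 · ln(0.49146) = 340.63 min.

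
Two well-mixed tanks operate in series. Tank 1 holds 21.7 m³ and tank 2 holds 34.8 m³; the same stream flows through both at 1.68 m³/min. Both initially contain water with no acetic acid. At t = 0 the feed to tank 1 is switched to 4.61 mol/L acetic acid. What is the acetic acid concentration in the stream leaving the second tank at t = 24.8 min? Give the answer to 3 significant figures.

2.03 mol/L

Time constants: τᵢ = Vᵢ/Q for each well-mixed tank.
τ₁ = 21.7/1.68 = 12.917 min; τ₂ = 34.8/1.68 = 20.714 min.
Tank 1: C₁ = C_in(1 − e^(−t/τ₁)). Tank 2 (τ₁ ≠ τ₂): C₂ = C_in[1 − (τ₁ e^(−t/τ₁) − τ₂ e^(−t/τ₂))/(τ₁ − τ₂)].
At t = 24.8: e^(−t/τ₁) = 0.14661, e^(−t/τ₂) = 0.30203.
C₂ = 4.61·[1 − (12.917·0.14661 − 20.714·0.30203)/(-7.7976)] = 4.61·0.44052 = 2.0308 mol/L.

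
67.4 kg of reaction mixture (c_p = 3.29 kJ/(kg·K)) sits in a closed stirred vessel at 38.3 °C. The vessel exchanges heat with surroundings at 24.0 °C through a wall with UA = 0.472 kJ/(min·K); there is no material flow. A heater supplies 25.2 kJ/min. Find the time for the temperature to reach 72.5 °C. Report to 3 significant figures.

977 min

M c_p dT/dt = −UA(T − T_amb) + Q̇.
τ = M c_p/UA = 469.80 min; T_ss = T_amb + Q̇/UA = 24.0 + 25.2/0.472 = 77.390 °C.
T(t) = T_ss + (T₀ − T_ss)e^(−t/τ); set T = 72.5:
t = −τ ln[(T − T_ss)/(T₀ − T_ss)] = −469.80 · ln(0.12509) = 976.58 min.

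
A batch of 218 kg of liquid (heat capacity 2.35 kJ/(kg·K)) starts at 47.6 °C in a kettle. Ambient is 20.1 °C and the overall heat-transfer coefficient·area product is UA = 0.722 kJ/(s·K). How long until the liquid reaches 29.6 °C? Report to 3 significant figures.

754 s

Lumped-capacitance energy balance: M c_p dT/dt = UA(T_amb − T).
τ = M c_p/UA = 709.56 s; T_ss = T_amb = 20.100 °C.
T(t) = T_ss + (T₀ − T_ss)e^(−t/τ); set T = 29.6:
t = −τ ln[(T − T_ss)/(T₀ − T_ss)] = −709.56 · ln(0.34545) = 754.18 s.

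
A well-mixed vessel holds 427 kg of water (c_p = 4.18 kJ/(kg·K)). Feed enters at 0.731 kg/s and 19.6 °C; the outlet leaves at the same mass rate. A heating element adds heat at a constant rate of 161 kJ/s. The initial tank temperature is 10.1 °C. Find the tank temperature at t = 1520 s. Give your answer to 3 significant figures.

67.7 °C

M c_p dT/dt = ṁ c_p (T_in − T) + Q̇.
Rearrange: dT/dt = (T_ss − T)/τ with τ = M/ṁ = 584.13 s and T_ss = T_in + Q̇/(ṁ c_p) = 72.290 °C.
This is linear first-order; T(t) = T_ss + (T₀ − T_ss) e^(−t/τ).
T(1520) = 72.290 + (-62.190)·e^(−1520/584.13) = 72.290 + (-62.190)·0.074114 = 67.681 °C.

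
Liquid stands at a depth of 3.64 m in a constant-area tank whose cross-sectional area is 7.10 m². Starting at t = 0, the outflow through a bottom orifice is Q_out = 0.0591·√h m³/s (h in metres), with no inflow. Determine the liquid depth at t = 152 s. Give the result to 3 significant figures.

1.63 m

With no inflow, A dh/dt = −0.0591 √h.
Separate and integrate: 2(√h − √h₀) = −(0.0591/A) t.
√h = √3.64 − 0.0591·152/(2·7.10) = 1.9079 − 0.63262 = 1.2753.
h = 1.2753² = 1.6263 m.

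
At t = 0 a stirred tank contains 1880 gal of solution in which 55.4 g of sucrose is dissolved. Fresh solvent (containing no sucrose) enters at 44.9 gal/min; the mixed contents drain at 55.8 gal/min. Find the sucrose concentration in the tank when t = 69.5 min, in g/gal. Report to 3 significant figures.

0.00352 g/gal

Let m(t) be the amount of sucrose. Volume: V(t) = V₀ + (Q_in − Q_out) t = 1880 − 10.900 t; V(69.5) = 1122.5 gal.
Solute balance: dm/dt = 0 − Q_out C = −Q_out m/V(t).
dm/m = −Q_out dt/(V₀ − 10.900 t); integrating gives ln(m/m₀) = −(Q_out/(Q_in−Q_out)) ln(V/V₀).
m = m₀ (V₀/V)^(Q_out/(Q_in−Q_out)) = 55.4 × (1880/1122.5)^(-5.1193) = 3.9522 g.
C = m/V = 3.9522/1122.5 = 0.0035211 g/gal.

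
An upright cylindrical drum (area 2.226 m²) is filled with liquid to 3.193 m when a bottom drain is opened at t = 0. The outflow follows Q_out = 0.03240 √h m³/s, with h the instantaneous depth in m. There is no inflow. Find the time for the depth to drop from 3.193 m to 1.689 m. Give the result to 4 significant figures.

66.96 s

Volume balance on the tank: A dh/dt = −0.03240 √h.
Separate and integrate: 2(√h − √h₀) = −(0.03240/A) t.
t = 2A(√h₀ − √h)/0.03240 = 2·2.226·(√3.193 − √1.689)/0.03240
  = 4.45200 × (1.78690 − 1.29962) / 0.03240 = 66.9561 s.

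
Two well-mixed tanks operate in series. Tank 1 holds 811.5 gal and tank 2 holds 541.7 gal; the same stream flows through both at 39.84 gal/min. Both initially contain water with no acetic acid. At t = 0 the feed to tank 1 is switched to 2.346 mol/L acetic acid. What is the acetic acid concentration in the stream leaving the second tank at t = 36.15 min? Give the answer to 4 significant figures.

1.480 mol/L

Each tank obeys Vᵢ dCᵢ/dt = Q(Cᵢ₋₁ − Cᵢ), so τᵢ = Vᵢ/Q.
τ₁ = 811.5/39.84 = 20.3690 min; τ₂ = 541.7/39.84 = 13.5969 min.
Tank 1: C₁ = C_in(1 − e^(−t/τ₁)). Tank 2 (τ₁ ≠ τ₂): C₂ = C_in[1 − (τ₁ e^(−t/τ₁) − τ₂ e^(−t/τ₂))/(τ₁ − τ₂)].
At t = 36.15: e^(−t/τ₁) = 0.169524, e^(−t/τ₂) = 0.0700394.
C₂ = 2.346·[1 − (20.3690·0.169524 − 13.5969·0.0700394)/(6.77209)] = 2.346·0.630731 = 1.47970 mol/L.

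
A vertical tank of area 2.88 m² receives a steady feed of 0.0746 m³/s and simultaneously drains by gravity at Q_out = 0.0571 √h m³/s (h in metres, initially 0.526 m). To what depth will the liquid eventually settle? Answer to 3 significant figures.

1.71 m

Accumulation of liquid (constant cross-section A): A dh/dt = Q_in − 0.0571 √h. At steady state dh/dt = 0:
Q_in = 0.0571 √h_ss ⇒ √h_ss = 0.0746/0.0571 = 1.3065.
h_ss = 1.3065² = 1.7069 m. (Since h₀ = 0.526 m < h_ss, the level will rise toward this value.)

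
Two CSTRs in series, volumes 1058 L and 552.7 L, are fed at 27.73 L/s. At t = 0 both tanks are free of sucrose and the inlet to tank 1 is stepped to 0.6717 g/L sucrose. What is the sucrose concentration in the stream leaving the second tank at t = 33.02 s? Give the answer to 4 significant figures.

Species balance on tank i: dCᵢ/dt = (Cᵢ₋₁ − Cᵢ)/τᵢ with τᵢ = Vᵢ/Q.
τ₁ = 1058/27.73 = 38.1536 s; τ₂ = 552.7/27.73 = 19.9315 s.
Tank 1: C₁ = C_in(1 − e^(−t/τ₁)). Tank 2 (τ₁ ≠ τ₂): C₂ = C_in[1 − (τ₁ e^(−t/τ₁) − τ₂ e^(−t/τ₂))/(τ₁ − τ₂)].
At t = 33.02: e^(−t/τ₁) = 0.420863, e^(−t/τ₂) = 0.190772.
C₂ = 0.6717·[1 − (38.1536·0.420863 − 19.9315·0.190772)/(18.2221)] = 0.6717·0.327463 = 0.219957 g/L.

0.2200 g/L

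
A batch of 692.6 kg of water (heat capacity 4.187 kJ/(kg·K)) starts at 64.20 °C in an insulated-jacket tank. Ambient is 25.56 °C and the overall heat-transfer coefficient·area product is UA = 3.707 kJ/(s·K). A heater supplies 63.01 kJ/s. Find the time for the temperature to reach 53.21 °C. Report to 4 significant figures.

M c_p dT/dt = −UA(T − T_amb) + Q̇.
τ = M c_p/UA = 782.281 s; T_ss = T_amb + Q̇/UA = 25.56 + 63.01/3.707 = 42.5576 °C.
T(t) = T_ss + (T₀ − T_ss)e^(−t/τ); set T = 53.21:
t = −τ ln[(T − T_ss)/(T₀ − T_ss)] = −782.281 · ln(0.492201) = 554.534 s.

554.5 s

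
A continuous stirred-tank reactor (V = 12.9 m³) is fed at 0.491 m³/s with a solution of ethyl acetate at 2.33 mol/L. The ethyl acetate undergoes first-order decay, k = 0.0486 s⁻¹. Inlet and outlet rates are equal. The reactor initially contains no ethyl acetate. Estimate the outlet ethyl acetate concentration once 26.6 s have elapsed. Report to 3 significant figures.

Species balance: V dC/dt = Q C_in − Q C − k V C.
dC/dt = (Q/V) C_in − (Q/V + k) C; effective rate a = Q/V + k = 0.038062 + 0.0486 = 0.086662 s⁻¹.
C_ss = Q C_in/(Q + kV) = 1.0233 mol/L; C(t) = C_ss + (C₀ − C_ss) e^(−a t).
C(26.6) = 1.0233 + (-1.0233)·e^(−0.086662·26.6) = 1.0233 + (-1.0233)·0.099738 = 0.92127 mol/L.

0.921 mol/L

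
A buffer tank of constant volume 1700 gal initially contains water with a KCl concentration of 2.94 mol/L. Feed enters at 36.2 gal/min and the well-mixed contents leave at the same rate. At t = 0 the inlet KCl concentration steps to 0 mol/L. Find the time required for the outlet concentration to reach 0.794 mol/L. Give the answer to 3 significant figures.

Mass balance on the solute (V constant): V dC/dt = Q(C_in − C), so τ = V/Q = 46.961 min.
C(t) = C_in + (C₀ − C_in) e^(−t/τ). Set C = 0.794 and solve for t:
e^(−t/τ) = (C − C_in)/(C₀ − C_in) = (0.794 − 0)/(2.94 − 0) = 0.27007
t = −τ ln(…) = 46.961 × 1.3091 = 61.476 min.

61.5 min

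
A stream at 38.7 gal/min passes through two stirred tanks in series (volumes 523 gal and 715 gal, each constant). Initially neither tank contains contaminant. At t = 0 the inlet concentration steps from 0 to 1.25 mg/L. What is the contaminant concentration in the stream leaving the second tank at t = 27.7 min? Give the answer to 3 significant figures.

0.649 mg/L

Time constants: τᵢ = Vᵢ/Q for each well-mixed tank.
τ₁ = 523/38.7 = 13.514 min; τ₂ = 715/38.7 = 18.475 min.
Solving the cascade with C₁(0)=C₂(0)=0 gives C₂(t) = C_in[1 − (τ₁ e^(−t/τ₁) − τ₂ e^(−t/τ₂))/(τ₁ − τ₂)].
At t = 27.7: e^(−t/τ₁) = 0.12877, e^(−t/τ₂) = 0.22329.
C₂ = 1.25·[1 − (13.514·0.12877 − 18.475·0.22329)/(-4.9612)] = 1.25·0.51926 = 0.64907 mg/L.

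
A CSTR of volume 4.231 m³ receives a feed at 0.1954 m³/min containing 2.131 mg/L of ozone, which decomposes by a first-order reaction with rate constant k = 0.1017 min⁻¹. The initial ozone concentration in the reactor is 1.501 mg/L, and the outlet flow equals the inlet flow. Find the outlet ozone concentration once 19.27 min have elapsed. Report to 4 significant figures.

0.7138 mg/L

V dC/dt = Q(C_in − C) − k V C.
This is linear with rate a = Q/V + k = 0.147883 min⁻¹.
C_ss = Q C_in/(Q + kV) = 0.665498 mg/L; C(t) = C_ss + (C₀ − C_ss) e^(−a t).
C(19.27) = 0.665498 + (0.835502)·e^(−0.147883·19.27) = 0.665498 + (0.835502)·0.0578614 = 0.713842 mg/L.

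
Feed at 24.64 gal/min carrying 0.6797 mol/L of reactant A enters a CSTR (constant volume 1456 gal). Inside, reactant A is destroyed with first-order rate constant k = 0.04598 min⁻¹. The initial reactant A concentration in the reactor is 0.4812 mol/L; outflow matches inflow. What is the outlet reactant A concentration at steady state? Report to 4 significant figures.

0.1829 mol/L

V dC/dt = Q(C_in − C) − k V C.
At steady state: 0 = Q C_in − (Q + kV) C_ss, so C_ss = Q C_in/(Q + kV).
C_ss = 24.64·0.6797/(24.64 + 0.04598·1456) = 16.7478/91.5869 = 0.182863 mol/L.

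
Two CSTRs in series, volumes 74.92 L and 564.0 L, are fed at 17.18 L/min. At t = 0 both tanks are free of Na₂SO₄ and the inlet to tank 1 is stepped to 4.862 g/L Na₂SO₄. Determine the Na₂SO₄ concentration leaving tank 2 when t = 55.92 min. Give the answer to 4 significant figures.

Each tank obeys Vᵢ dCᵢ/dt = Q(Cᵢ₋₁ − Cᵢ), so τᵢ = Vᵢ/Q.
τ₁ = 74.92/17.18 = 4.36088 min; τ₂ = 564.0/17.18 = 32.8289 min.
Solving the cascade with C₁(0)=C₂(0)=0 gives C₂(t) = C_in[1 − (τ₁ e^(−t/τ₁) − τ₂ e^(−t/τ₂))/(τ₁ − τ₂)].
At t = 55.92: e^(−t/τ₁) = 2.69777e-06, e^(−t/τ₂) = 0.182067.
C₂ = 4.862·[1 − (4.36088·2.69777e-06 − 32.8289·0.182067)/(-28.4680)] = 4.862·0.790043 = 3.84119 g/L.

3.841 g/L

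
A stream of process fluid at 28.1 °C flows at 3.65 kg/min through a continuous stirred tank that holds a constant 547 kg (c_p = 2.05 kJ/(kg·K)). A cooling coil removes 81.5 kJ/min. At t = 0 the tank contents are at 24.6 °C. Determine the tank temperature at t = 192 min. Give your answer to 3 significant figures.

19.3 °C

M c_p dT/dt = ṁ c_p (T_in − T) − Q̇.
τ = M/ṁ = 149.86 min; T_ss = T_in − Q̇/(ṁ c_p) = 28.1 − 81.5/(3.65·2.05) = 17.208 °C.
This is linear first-order; T(t) = T_ss + (T₀ − T_ss) e^(−t/τ).
T(192) = 17.208 + (7.3921)·e^(−192/149.86) = 17.208 + (7.3921)·0.27771 = 19.261 °C.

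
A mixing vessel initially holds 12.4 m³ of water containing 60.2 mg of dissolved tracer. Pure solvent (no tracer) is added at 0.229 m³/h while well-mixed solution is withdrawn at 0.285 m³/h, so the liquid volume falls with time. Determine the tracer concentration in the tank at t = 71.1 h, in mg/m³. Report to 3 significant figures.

0.996 mg/m³

Total volume: dV/dt = Q_in − Q_out = -0.056000 m³/h, so V(t) = 12.4 − 0.056000 t and V(71.1) = 8.4184 m³.
No tracer enters, so dm/dt = −Q_out · (m/V).
dm/m = −Q_out dt/(V₀ − 0.056000 t); integrating gives ln(m/m₀) = −(Q_out/(Q_in−Q_out)) ln(V/V₀).
m = m₀ (V₀/V)^(Q_out/(Q_in−Q_out)) = 60.2 × (12.4/8.4184)^(-5.0893) = 8.3872 mg.
C = m/V = 8.3872/8.4184 = 0.99630 mg/m³.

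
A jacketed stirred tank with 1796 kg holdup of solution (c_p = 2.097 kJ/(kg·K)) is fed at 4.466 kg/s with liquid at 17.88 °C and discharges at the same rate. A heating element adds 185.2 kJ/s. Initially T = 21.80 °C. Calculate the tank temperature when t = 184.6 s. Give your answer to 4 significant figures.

27.64 °C

M c_p dT/dt = ṁ c_p (T_in − T) + Q̇.
Rearrange: dT/dt = (T_ss − T)/τ with τ = M/ṁ = 402.150 s and T_ss = T_in + Q̇/(ṁ c_p) = 37.6553 °C.
Integrating: T(t) = T_ss + (T₀ − T_ss) e^(−t/τ).
T(184.6) = 37.6553 + (-15.8553)·e^(−184.6/402.150) = 37.6553 + (-15.8553)·0.631894 = 27.6364 °C.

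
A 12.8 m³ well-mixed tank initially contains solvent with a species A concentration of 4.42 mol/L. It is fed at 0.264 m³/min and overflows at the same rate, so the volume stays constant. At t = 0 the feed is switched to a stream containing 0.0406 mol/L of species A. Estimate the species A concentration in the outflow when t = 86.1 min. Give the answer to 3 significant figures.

Mass balance on the solute (V constant): V dC/dt = Q(C_in − C).
So dC/dt = (C_in − C)/τ with τ = V/Q = 12.8/0.264 = 48.485 min.
Integrating: C(t) = C_in + (C₀ − C_in) e^(−t/τ).
C(86.1) = 0.0406 + (4.42 − 0.0406)·e^(−86.1/48.485) = 0.0406 + (4.3794)·0.16935 = 0.78223 mol/L.

0.782 mol/L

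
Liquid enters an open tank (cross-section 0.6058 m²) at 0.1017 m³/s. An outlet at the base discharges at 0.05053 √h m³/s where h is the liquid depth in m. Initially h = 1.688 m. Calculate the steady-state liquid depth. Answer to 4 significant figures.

Unsteady balance on liquid volume: A dh/dt = Q_in − 0.05053 √h. At steady state dh/dt = 0:
Q_in = 0.05053 √h_ss ⇒ √h_ss = 0.1017/0.05053 = 2.01267.
h_ss = 2.01267² = 4.05082 m. (Since h₀ = 1.688 m < h_ss, the level will rise toward this value.)

4.051 m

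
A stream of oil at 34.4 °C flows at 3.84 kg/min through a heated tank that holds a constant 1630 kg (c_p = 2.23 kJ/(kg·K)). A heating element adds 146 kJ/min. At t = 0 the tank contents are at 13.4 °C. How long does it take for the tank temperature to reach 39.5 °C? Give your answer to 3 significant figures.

First-law balance (no shaft work): M c_p dT/dt = ṁ c_p (T_in − T) + 146.
τ = M/ṁ = 424.48 min; T_ss = T_in + Q̇/(ṁ c_p) = 51.450 °C.
T(t) = T_ss + (T₀ − T_ss) e^(−t/τ). Set T = 39.5:
e^(−t/τ) = (39.5 − 51.450)/(13.4 − 51.450) = 0.31406
t = −424.48 · ln(0.31406) = 491.63 min.

492 min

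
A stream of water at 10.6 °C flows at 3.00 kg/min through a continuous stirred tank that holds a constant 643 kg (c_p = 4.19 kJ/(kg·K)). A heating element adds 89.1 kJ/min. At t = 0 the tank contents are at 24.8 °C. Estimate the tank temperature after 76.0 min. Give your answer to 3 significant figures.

22.7 °C

M c_p dT/dt = ṁ c_p (T_in − T) + Q̇.
Rearrange: dT/dt = (T_ss − T)/τ with τ = M/ṁ = 214.33 min and T_ss = T_in + Q̇/(ṁ c_p) = 17.688 °C.
This is linear first-order; T(t) = T_ss + (T₀ − T_ss) e^(−t/τ).
T(76.0) = 17.688 + (7.1117)·e^(−76.0/214.33) = 17.688 + (7.1117)·0.70146 = 22.677 °C.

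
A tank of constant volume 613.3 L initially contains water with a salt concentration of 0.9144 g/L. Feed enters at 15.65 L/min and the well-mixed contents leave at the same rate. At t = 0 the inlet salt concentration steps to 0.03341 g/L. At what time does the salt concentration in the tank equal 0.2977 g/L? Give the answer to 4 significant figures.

47.18 min

Transient balance on the dissolved component: V dC/dt = Q(C_in − C), so τ = V/Q = 39.1885 min.
C(t) = C_in + (C₀ − C_in) e^(−t/τ). Set C = 0.2977 and solve for t:
e^(−t/τ) = (C − C_in)/(C₀ − C_in) = (0.2977 − 0.03341)/(0.9144 − 0.03341) = 0.299992
t = −τ ln(…) = 39.1885 × 1.20400 = 47.1829 min.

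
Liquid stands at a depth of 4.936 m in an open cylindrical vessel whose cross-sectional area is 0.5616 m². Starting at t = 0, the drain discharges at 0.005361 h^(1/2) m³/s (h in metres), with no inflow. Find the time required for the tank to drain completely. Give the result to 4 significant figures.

465.5 s

Volume balance on the tank: A dh/dt = −0.005361 √h.
∫ h^(−1/2) dh = −(0.005361/A) ∫ dt, giving 2√h = 2√h₀ − (0.005361/A) t.
Set h = 0: 2√h₀ = (0.005361/A) t_empty ⇒ t_empty = 2A√h₀/0.005361.
t_empty = 2·0.5616·√4.936/0.005361 = 1.12320·2.22171/0.005361 = 465.478 s.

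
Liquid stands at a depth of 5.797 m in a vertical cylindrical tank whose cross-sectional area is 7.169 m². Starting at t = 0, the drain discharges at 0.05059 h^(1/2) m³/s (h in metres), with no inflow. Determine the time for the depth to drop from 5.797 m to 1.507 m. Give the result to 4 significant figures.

A dh/dt = −Q_out = −0.05059 √h.
Separate and integrate: 2(√h − √h₀) = −(0.05059/A) t.
t = 2A(√h₀ − √h)/0.05059 = 2·7.169·(√5.797 − √1.507)/0.05059
  = 14.3380 × (2.40770 − 1.22760) / 0.05059 = 334.458 s.

334.5 s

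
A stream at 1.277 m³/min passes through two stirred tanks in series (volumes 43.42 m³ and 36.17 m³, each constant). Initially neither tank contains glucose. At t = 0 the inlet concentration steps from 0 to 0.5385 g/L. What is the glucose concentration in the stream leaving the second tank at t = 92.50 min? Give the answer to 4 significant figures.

0.4287 g/L

Species balance on tank i: dCᵢ/dt = (Cᵢ₋₁ − Cᵢ)/τᵢ with τᵢ = Vᵢ/Q.
τ₁ = 43.42/1.277 = 34.0016 min; τ₂ = 36.17/1.277 = 28.3242 min.
Solving the cascade with C₁(0)=C₂(0)=0 gives C₂(t) = C_in[1 − (τ₁ e^(−t/τ₁) − τ₂ e^(−t/τ₂))/(τ₁ − τ₂)].
At t = 92.50: e^(−t/τ₁) = 0.0658443, e^(−t/τ₂) = 0.0381680.
C₂ = 0.5385·[1 − (34.0016·0.0658443 − 28.3242·0.0381680)/(5.67737)] = 0.5385·0.796080 = 0.428689 g/L.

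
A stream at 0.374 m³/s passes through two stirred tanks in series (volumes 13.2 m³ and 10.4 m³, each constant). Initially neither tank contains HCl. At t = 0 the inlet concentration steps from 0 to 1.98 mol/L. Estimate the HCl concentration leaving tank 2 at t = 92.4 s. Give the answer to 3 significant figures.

1.56 mol/L

Species balance on tank i: dCᵢ/dt = (Cᵢ₋₁ − Cᵢ)/τᵢ with τᵢ = Vᵢ/Q.
τ₁ = 13.2/0.374 = 35.294 s; τ₂ = 10.4/0.374 = 27.807 s.
Solving the cascade with C₁(0)=C₂(0)=0 gives C₂(t) = C_in[1 − (τ₁ e^(−t/τ₁) − τ₂ e^(−t/τ₂))/(τ₁ − τ₂)].
At t = 92.4: e^(−t/τ₁) = 0.072949, e^(−t/τ₂) = 0.036050.
C₂ = 1.98·[1 − (35.294·0.072949 − 27.807·0.036050)/(7.4866)] = 1.98·0.79000 = 1.5642 mol/L.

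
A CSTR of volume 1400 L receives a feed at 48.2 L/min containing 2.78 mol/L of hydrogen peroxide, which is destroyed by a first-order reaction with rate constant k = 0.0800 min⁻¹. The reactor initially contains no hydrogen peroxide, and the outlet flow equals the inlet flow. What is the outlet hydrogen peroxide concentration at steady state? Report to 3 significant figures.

0.836 mol/L

Species balance: V dC/dt = Q C_in − Q C − k V C.
Steady state (dC/dt = 0): C_ss = Q C_in/(Q + kV) = C_in/(1 + kV/Q).
C_ss = 48.2·2.78/(48.2 + 0.0800·1400) = 134.00/160.20 = 0.83643 mol/L.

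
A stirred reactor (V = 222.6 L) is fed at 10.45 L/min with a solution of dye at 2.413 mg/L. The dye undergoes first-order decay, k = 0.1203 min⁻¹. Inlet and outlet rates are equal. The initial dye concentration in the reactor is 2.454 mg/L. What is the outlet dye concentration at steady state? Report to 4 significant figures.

0.6773 mg/L

V dC/dt = Q(C_in − C) − k V C.
At steady state: 0 = Q C_in − (Q + kV) C_ss, so C_ss = Q C_in/(Q + kV).
C_ss = 10.45·2.413/(10.45 + 0.1203·222.6) = 25.2158/37.2288 = 0.677321 mg/L.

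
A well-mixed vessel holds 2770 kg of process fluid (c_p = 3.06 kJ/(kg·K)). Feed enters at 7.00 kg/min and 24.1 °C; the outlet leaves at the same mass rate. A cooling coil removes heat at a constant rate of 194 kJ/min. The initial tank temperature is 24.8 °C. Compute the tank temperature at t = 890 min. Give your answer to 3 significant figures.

M c_p dT/dt = ṁ c_p (T_in − T) − Q̇.
Rearrange: dT/dt = (T_ss − T)/τ with τ = M/ṁ = 395.71 min and T_ss = T_in − Q̇/(ṁ c_p) = 15.043 °C.
Solution: T(t) = T_ss + (T₀ − T_ss) e^(−t/τ).
T(890) = 15.043 + (9.7570)·e^(−890/395.71) = 15.043 + (9.7570)·0.10549 = 16.072 °C.

16.1 °C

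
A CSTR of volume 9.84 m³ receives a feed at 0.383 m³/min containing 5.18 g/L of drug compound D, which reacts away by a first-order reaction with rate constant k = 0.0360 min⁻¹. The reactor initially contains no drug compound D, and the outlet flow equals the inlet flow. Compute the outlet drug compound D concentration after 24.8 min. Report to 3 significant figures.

2.27 g/L

V dC/dt = Q(C_in − C) − k V C.
dC/dt = (Q/V) C_in − (Q/V + k) C; effective rate a = Q/V + k = 0.038923 + 0.0360 = 0.074923 min⁻¹.
C_ss = Q C_in/(Q + kV) = 2.6910 g/L; C(t) = C_ss + (C₀ − C_ss) e^(−a t).
C(24.8) = 2.6910 + (-2.6910)·e^(−0.074923·24.8) = 2.6910 + (-2.6910)·0.15597 = 2.2713 g/L.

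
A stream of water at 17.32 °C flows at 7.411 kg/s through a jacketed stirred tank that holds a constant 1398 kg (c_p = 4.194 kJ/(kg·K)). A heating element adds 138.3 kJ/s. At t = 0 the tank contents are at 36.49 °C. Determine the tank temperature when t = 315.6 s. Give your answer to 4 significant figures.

24.53 °C

Unsteady energy balance on the tank contents: M c_p dT/dt = ṁ c_p (T_in − T) + 138.3.
τ = M/ṁ = 188.639 s; T_ss = T_in + Q̇/(ṁ c_p) = 17.32 + 138.3/(7.411·4.194) = 21.7696 °C.
Solution: T(t) = T_ss + (T₀ − T_ss) e^(−t/τ).
T(315.6) = 21.7696 + (14.7204)·e^(−315.6/188.639) = 21.7696 + (14.7204)·0.187675 = 24.5322 °C.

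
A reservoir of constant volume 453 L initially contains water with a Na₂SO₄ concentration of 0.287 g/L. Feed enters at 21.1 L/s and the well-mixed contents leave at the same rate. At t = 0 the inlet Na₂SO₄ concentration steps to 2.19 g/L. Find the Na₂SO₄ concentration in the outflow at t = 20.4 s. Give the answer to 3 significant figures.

1.45 g/L

Mass balance on the solute (V constant): V dC/dt = Q(C_in − C).
So dC/dt = (C_in − C)/τ with τ = V/Q = 453/21.1 = 21.469 s.
Integrating: C(t) = C_in + (C₀ − C_in) e^(−t/τ).
C(20.4) = 2.19 + (0.287 − 2.19)·e^(−20.4/21.469) = 2.19 + (-1.9030)·0.38666 = 1.4542 g/L.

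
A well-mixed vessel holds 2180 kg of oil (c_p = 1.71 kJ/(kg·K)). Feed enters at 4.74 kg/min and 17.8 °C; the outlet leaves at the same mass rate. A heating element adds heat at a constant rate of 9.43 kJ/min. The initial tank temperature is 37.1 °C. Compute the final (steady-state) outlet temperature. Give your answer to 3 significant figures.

M c_p dT/dt = ṁ c_p (T_in − T) + Q̇.
At steady state dT/dt = 0 ⇒ T_ss = T_in + Q̇/(ṁ c_p) = 17.8 + 9.43/(4.74·1.71) = 18.963 °C.

19.0 °C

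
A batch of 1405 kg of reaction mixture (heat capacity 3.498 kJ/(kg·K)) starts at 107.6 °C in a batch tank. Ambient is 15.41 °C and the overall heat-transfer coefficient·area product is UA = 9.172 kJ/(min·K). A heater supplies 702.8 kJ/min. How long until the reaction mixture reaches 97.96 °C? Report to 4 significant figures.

Heat balance on the well-mixed liquid: M c_p dT/dt = −UA(T − T_amb) + Q̇.
τ = M c_p/UA = 535.836 min; T_ss = T_amb + Q̇/UA = 15.41 + 702.8/9.172 = 92.0345 °C.
T(t) = T_ss + (T₀ − T_ss)e^(−t/τ); set T = 97.96:
t = −τ ln[(T − T_ss)/(T₀ − T_ss)] = −535.836 · ln(0.380681) = 517.507 min.

517.5 min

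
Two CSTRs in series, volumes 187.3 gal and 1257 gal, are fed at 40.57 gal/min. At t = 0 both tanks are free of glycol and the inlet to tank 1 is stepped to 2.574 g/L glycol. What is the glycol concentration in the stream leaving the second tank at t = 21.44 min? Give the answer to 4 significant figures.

1.064 g/L

Species balance on tank i: dCᵢ/dt = (Cᵢ₋₁ − Cᵢ)/τᵢ with τᵢ = Vᵢ/Q.
τ₁ = 187.3/40.57 = 4.61671 min; τ₂ = 1257/40.57 = 30.9835 min.
Tank 1: C₁ = C_in(1 − e^(−t/τ₁)). Tank 2 (τ₁ ≠ τ₂): C₂ = C_in[1 − (τ₁ e^(−t/τ₁) − τ₂ e^(−t/τ₂))/(τ₁ − τ₂)].
At t = 21.44: e^(−t/τ₁) = 0.00961916, e^(−t/τ₂) = 0.500583.
C₂ = 2.574·[1 − (4.61671·0.00961916 − 30.9835·0.500583)/(-26.3668)] = 2.574·0.413451 = 1.06422 g/L.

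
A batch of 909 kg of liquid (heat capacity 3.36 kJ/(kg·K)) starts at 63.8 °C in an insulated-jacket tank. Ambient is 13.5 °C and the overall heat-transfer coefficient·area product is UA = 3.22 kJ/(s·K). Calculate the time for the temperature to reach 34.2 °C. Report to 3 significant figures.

M c_p dT/dt = −UA(T − T_amb).
τ = M c_p/UA = 948.52 s; T_ss = T_amb = 13.500 °C.
T(t) = T_ss + (T₀ − T_ss)e^(−t/τ); set T = 34.2:
t = −τ ln[(T − T_ss)/(T₀ − T_ss)] = −948.52 · ln(0.41153) = 842.17 s.

842 s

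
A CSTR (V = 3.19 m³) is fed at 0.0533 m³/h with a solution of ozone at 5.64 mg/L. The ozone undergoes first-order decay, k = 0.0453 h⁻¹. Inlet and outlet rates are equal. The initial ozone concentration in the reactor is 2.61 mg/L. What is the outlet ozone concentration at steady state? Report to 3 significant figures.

1.52 mg/L

V dC/dt = Q(C_in − C) − k V C.
Steady state (dC/dt = 0): C_ss = Q C_in/(Q + kV) = C_in/(1 + kV/Q).
C_ss = 0.0533·5.64/(0.0533 + 0.0453·3.19) = 0.30061/0.19781 = 1.5197 mg/L.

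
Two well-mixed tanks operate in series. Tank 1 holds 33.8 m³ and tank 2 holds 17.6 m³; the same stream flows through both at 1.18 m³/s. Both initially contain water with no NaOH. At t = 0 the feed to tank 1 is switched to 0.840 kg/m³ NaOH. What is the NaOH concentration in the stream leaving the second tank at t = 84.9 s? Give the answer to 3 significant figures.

Species balance on tank i: dCᵢ/dt = (Cᵢ₋₁ − Cᵢ)/τᵢ with τᵢ = Vᵢ/Q.
τ₁ = 33.8/1.18 = 28.644 s; τ₂ = 17.6/1.18 = 14.915 s.
Tank 1: C₁ = C_in(1 − e^(−t/τ₁)). Tank 2 (τ₁ ≠ τ₂): C₂ = C_in[1 − (τ₁ e^(−t/τ₁) − τ₂ e^(−t/τ₂))/(τ₁ − τ₂)].
At t = 84.9: e^(−t/τ₁) = 0.051614, e^(−t/τ₂) = 0.0033723.
C₂ = 0.840·[1 − (28.644·0.051614 − 14.915·0.0033723)/(13.729)] = 0.840·0.89598 = 0.75262 kg/m³.

0.753 kg/m³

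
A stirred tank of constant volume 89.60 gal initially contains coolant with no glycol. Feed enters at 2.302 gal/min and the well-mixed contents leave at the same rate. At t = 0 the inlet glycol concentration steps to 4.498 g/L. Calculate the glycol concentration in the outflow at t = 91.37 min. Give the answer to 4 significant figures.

4.068 g/L

Transient balance on the dissolved component: V dC/dt = Q(C_in − C).
So dC/dt = (C_in − C)/τ with τ = V/Q = 89.60/2.302 = 38.9227 min.
This is linear first-order; C(t) = C_in + (C₀ − C_in) e^(−t/τ).
C(91.37) = 4.498 + (0 − 4.498)·e^(−91.37/38.9227) = 4.498 + (-4.49800)·0.0956103 = 4.06794 g/L.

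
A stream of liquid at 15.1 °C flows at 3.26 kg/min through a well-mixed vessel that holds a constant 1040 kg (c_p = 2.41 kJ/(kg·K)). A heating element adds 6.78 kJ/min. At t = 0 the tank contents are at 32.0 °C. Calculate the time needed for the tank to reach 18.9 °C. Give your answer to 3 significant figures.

542 min

First-law balance (no shaft work): M c_p dT/dt = ṁ c_p (T_in − T) + 6.78.
τ = M/ṁ = 319.02 min; T_ss = T_in + Q̇/(ṁ c_p) = 15.963 °C.
T(t) = T_ss + (T₀ − T_ss) e^(−t/τ). Set T = 18.9:
e^(−t/τ) = (18.9 − 15.963)/(32.0 − 15.963) = 0.18314
t = −319.02 · ln(0.18314) = 541.53 min.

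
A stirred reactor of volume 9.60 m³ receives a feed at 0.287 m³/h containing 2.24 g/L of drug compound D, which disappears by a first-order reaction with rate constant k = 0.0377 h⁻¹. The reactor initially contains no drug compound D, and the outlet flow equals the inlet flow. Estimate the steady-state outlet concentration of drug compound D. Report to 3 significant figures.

0.991 g/L

V dC/dt = Q(C_in − C) − k V C.
Steady state (dC/dt = 0): C_ss = Q C_in/(Q + kV) = C_in/(1 + kV/Q).
C_ss = 0.287·2.24/(0.287 + 0.0377·9.60) = 0.64288/0.64892 = 0.99069 g/L.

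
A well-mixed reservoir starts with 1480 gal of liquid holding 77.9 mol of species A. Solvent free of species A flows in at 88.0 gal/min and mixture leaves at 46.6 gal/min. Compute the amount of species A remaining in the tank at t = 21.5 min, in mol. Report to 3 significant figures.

45.9 mol

Let m(t) be the amount of species A. Volume: V(t) = V₀ + (Q_in − Q_out) t = 1480 + 41.400 t; V(21.5) = 2370.1 gal.
Species balance (pure solvent in): dm/dt = −Q_out · m/V(t).
dm/m = −Q_out dt/(V₀ + 41.400 t); integrating gives ln(m/m₀) = −(Q_out/(Q_in−Q_out)) ln(V/V₀).
m = m₀ (V₀/V)^(Q_out/(Q_in−Q_out)) = 77.9 × (1480/2370.1)^(1.1256) = 45.851 mol.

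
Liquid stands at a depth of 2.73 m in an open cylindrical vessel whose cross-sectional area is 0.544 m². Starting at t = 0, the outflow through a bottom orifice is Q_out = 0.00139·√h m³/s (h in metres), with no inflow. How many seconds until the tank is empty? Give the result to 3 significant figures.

A dh/dt = −Q_out = −0.00139 √h.
This is separable: 2 d(√h)/dt = −0.00139/A, so √h = √h₀ − (0.00139/(2A)) t.
Tank is empty when √h = 0: t_empty = 2A√h₀/0.00139.
t_empty = 2·0.544·√2.73/0.00139 = 1.0880·1.6523/0.00139 = 1293.3 s.

1290 s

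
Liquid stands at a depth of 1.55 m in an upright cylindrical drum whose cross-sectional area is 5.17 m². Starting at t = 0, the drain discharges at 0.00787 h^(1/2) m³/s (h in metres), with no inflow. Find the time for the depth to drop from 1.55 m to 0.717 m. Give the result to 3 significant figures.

Volume balance on the tank: A dh/dt = −0.00787 √h.
∫ h^(−1/2) dh = −(0.00787/A) ∫ dt, giving 2√h = 2√h₀ − (0.00787/A) t.
t = 2A(√h₀ − √h)/0.00787 = 2·5.17·(√1.55 − √0.717)/0.00787
  = 10.340 × (1.2450 − 0.84676) / 0.00787 = 523.22 s.

523 s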